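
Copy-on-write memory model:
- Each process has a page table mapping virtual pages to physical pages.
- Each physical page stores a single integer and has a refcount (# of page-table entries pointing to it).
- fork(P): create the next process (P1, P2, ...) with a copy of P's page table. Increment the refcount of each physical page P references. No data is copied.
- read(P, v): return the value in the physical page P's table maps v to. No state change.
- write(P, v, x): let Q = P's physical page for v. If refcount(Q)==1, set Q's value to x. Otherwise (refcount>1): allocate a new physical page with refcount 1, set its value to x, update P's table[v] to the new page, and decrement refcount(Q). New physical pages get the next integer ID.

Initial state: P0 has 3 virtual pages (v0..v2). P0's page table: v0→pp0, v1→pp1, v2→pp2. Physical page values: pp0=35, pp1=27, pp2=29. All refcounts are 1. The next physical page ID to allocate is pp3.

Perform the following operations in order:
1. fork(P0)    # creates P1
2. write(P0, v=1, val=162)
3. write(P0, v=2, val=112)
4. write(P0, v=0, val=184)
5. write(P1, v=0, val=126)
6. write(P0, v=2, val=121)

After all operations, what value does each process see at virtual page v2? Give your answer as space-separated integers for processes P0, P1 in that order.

Op 1: fork(P0) -> P1. 3 ppages; refcounts: pp0:2 pp1:2 pp2:2
Op 2: write(P0, v1, 162). refcount(pp1)=2>1 -> COPY to pp3. 4 ppages; refcounts: pp0:2 pp1:1 pp2:2 pp3:1
Op 3: write(P0, v2, 112). refcount(pp2)=2>1 -> COPY to pp4. 5 ppages; refcounts: pp0:2 pp1:1 pp2:1 pp3:1 pp4:1
Op 4: write(P0, v0, 184). refcount(pp0)=2>1 -> COPY to pp5. 6 ppages; refcounts: pp0:1 pp1:1 pp2:1 pp3:1 pp4:1 pp5:1
Op 5: write(P1, v0, 126). refcount(pp0)=1 -> write in place. 6 ppages; refcounts: pp0:1 pp1:1 pp2:1 pp3:1 pp4:1 pp5:1
Op 6: write(P0, v2, 121). refcount(pp4)=1 -> write in place. 6 ppages; refcounts: pp0:1 pp1:1 pp2:1 pp3:1 pp4:1 pp5:1
P0: v2 -> pp4 = 121
P1: v2 -> pp2 = 29

Answer: 121 29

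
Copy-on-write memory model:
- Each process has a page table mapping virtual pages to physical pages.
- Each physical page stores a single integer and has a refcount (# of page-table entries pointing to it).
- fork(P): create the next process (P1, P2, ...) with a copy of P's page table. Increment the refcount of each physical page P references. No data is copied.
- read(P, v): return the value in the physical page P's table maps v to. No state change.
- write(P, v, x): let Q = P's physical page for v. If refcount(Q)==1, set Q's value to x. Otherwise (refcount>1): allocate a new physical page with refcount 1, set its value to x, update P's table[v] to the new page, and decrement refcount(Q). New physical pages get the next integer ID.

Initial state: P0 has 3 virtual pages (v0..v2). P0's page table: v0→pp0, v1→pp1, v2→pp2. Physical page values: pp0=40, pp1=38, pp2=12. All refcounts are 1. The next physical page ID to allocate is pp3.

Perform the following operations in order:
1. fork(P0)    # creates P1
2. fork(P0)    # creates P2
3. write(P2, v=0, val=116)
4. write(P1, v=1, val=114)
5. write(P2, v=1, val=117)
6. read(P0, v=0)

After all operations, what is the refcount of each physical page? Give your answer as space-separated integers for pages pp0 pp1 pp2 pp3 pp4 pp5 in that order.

Op 1: fork(P0) -> P1. 3 ppages; refcounts: pp0:2 pp1:2 pp2:2
Op 2: fork(P0) -> P2. 3 ppages; refcounts: pp0:3 pp1:3 pp2:3
Op 3: write(P2, v0, 116). refcount(pp0)=3>1 -> COPY to pp3. 4 ppages; refcounts: pp0:2 pp1:3 pp2:3 pp3:1
Op 4: write(P1, v1, 114). refcount(pp1)=3>1 -> COPY to pp4. 5 ppages; refcounts: pp0:2 pp1:2 pp2:3 pp3:1 pp4:1
Op 5: write(P2, v1, 117). refcount(pp1)=2>1 -> COPY to pp5. 6 ppages; refcounts: pp0:2 pp1:1 pp2:3 pp3:1 pp4:1 pp5:1
Op 6: read(P0, v0) -> 40. No state change.

Answer: 2 1 3 1 1 1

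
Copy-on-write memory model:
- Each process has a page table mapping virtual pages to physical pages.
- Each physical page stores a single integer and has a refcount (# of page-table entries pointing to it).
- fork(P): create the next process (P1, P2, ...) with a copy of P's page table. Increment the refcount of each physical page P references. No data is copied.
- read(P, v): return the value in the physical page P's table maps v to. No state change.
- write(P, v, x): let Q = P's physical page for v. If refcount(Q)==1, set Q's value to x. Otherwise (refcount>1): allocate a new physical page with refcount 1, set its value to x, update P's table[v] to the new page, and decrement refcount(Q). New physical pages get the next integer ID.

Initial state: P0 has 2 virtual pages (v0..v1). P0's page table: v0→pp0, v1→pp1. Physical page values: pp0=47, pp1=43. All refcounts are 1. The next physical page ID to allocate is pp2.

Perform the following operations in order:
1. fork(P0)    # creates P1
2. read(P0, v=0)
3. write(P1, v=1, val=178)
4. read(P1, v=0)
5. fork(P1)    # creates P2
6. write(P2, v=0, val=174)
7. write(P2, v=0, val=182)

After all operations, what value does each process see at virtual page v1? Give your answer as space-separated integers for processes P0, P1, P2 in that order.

Op 1: fork(P0) -> P1. 2 ppages; refcounts: pp0:2 pp1:2
Op 2: read(P0, v0) -> 47. No state change.
Op 3: write(P1, v1, 178). refcount(pp1)=2>1 -> COPY to pp2. 3 ppages; refcounts: pp0:2 pp1:1 pp2:1
Op 4: read(P1, v0) -> 47. No state change.
Op 5: fork(P1) -> P2. 3 ppages; refcounts: pp0:3 pp1:1 pp2:2
Op 6: write(P2, v0, 174). refcount(pp0)=3>1 -> COPY to pp3. 4 ppages; refcounts: pp0:2 pp1:1 pp2:2 pp3:1
Op 7: write(P2, v0, 182). refcount(pp3)=1 -> write in place. 4 ppages; refcounts: pp0:2 pp1:1 pp2:2 pp3:1
P0: v1 -> pp1 = 43
P1: v1 -> pp2 = 178
P2: v1 -> pp2 = 178

Answer: 43 178 178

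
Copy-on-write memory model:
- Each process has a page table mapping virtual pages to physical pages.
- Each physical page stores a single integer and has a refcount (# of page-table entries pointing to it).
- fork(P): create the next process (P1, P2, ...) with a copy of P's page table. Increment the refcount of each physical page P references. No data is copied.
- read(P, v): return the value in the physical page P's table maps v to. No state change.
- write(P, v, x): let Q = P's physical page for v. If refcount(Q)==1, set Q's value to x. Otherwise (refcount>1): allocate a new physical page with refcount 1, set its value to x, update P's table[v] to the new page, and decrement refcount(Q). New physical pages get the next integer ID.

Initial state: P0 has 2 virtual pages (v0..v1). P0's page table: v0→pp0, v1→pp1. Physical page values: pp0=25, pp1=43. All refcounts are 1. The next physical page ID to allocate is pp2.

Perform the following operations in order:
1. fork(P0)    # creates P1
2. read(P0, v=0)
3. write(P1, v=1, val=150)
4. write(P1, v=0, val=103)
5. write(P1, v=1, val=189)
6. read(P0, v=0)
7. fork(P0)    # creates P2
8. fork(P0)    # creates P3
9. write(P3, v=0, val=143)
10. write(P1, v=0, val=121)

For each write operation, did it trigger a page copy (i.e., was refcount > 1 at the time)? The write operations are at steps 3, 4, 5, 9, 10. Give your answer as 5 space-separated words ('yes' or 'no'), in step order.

Op 1: fork(P0) -> P1. 2 ppages; refcounts: pp0:2 pp1:2
Op 2: read(P0, v0) -> 25. No state change.
Op 3: write(P1, v1, 150). refcount(pp1)=2>1 -> COPY to pp2. 3 ppages; refcounts: pp0:2 pp1:1 pp2:1
Op 4: write(P1, v0, 103). refcount(pp0)=2>1 -> COPY to pp3. 4 ppages; refcounts: pp0:1 pp1:1 pp2:1 pp3:1
Op 5: write(P1, v1, 189). refcount(pp2)=1 -> write in place. 4 ppages; refcounts: pp0:1 pp1:1 pp2:1 pp3:1
Op 6: read(P0, v0) -> 25. No state change.
Op 7: fork(P0) -> P2. 4 ppages; refcounts: pp0:2 pp1:2 pp2:1 pp3:1
Op 8: fork(P0) -> P3. 4 ppages; refcounts: pp0:3 pp1:3 pp2:1 pp3:1
Op 9: write(P3, v0, 143). refcount(pp0)=3>1 -> COPY to pp4. 5 ppages; refcounts: pp0:2 pp1:3 pp2:1 pp3:1 pp4:1
Op 10: write(P1, v0, 121). refcount(pp3)=1 -> write in place. 5 ppages; refcounts: pp0:2 pp1:3 pp2:1 pp3:1 pp4:1

yes yes no yes no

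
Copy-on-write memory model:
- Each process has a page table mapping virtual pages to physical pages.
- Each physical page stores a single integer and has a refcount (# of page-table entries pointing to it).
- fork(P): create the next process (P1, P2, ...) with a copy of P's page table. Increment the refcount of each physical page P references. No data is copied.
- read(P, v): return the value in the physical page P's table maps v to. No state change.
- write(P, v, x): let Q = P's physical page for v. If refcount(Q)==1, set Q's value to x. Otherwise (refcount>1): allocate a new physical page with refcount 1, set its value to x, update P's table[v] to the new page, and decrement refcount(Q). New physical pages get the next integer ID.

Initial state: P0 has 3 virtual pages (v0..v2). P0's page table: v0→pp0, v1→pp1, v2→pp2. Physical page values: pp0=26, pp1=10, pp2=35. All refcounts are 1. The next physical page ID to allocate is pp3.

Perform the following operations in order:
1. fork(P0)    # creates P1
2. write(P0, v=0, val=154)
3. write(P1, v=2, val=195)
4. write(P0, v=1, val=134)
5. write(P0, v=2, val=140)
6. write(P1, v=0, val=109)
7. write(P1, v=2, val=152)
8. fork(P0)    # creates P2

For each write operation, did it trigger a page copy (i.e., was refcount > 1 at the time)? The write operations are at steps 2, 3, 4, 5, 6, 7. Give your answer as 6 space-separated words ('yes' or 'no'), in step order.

Op 1: fork(P0) -> P1. 3 ppages; refcounts: pp0:2 pp1:2 pp2:2
Op 2: write(P0, v0, 154). refcount(pp0)=2>1 -> COPY to pp3. 4 ppages; refcounts: pp0:1 pp1:2 pp2:2 pp3:1
Op 3: write(P1, v2, 195). refcount(pp2)=2>1 -> COPY to pp4. 5 ppages; refcounts: pp0:1 pp1:2 pp2:1 pp3:1 pp4:1
Op 4: write(P0, v1, 134). refcount(pp1)=2>1 -> COPY to pp5. 6 ppages; refcounts: pp0:1 pp1:1 pp2:1 pp3:1 pp4:1 pp5:1
Op 5: write(P0, v2, 140). refcount(pp2)=1 -> write in place. 6 ppages; refcounts: pp0:1 pp1:1 pp2:1 pp3:1 pp4:1 pp5:1
Op 6: write(P1, v0, 109). refcount(pp0)=1 -> write in place. 6 ppages; refcounts: pp0:1 pp1:1 pp2:1 pp3:1 pp4:1 pp5:1
Op 7: write(P1, v2, 152). refcount(pp4)=1 -> write in place. 6 ppages; refcounts: pp0:1 pp1:1 pp2:1 pp3:1 pp4:1 pp5:1
Op 8: fork(P0) -> P2. 6 ppages; refcounts: pp0:1 pp1:1 pp2:2 pp3:2 pp4:1 pp5:2

yes yes yes no no no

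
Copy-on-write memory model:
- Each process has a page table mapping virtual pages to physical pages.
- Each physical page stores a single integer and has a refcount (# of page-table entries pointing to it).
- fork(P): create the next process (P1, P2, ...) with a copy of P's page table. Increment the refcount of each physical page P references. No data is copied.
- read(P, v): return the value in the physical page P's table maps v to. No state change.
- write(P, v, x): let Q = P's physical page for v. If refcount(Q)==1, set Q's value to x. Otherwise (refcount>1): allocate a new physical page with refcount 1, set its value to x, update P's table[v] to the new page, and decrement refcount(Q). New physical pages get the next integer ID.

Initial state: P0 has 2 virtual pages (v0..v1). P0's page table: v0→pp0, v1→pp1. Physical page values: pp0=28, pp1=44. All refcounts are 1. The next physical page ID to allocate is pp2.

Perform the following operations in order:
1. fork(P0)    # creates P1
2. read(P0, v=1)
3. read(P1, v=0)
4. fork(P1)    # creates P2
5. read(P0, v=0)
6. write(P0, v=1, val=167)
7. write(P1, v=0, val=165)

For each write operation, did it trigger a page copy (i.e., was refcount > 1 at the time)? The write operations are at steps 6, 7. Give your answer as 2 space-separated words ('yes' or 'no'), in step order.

Op 1: fork(P0) -> P1. 2 ppages; refcounts: pp0:2 pp1:2
Op 2: read(P0, v1) -> 44. No state change.
Op 3: read(P1, v0) -> 28. No state change.
Op 4: fork(P1) -> P2. 2 ppages; refcounts: pp0:3 pp1:3
Op 5: read(P0, v0) -> 28. No state change.
Op 6: write(P0, v1, 167). refcount(pp1)=3>1 -> COPY to pp2. 3 ppages; refcounts: pp0:3 pp1:2 pp2:1
Op 7: write(P1, v0, 165). refcount(pp0)=3>1 -> COPY to pp3. 4 ppages; refcounts: pp0:2 pp1:2 pp2:1 pp3:1

yes yes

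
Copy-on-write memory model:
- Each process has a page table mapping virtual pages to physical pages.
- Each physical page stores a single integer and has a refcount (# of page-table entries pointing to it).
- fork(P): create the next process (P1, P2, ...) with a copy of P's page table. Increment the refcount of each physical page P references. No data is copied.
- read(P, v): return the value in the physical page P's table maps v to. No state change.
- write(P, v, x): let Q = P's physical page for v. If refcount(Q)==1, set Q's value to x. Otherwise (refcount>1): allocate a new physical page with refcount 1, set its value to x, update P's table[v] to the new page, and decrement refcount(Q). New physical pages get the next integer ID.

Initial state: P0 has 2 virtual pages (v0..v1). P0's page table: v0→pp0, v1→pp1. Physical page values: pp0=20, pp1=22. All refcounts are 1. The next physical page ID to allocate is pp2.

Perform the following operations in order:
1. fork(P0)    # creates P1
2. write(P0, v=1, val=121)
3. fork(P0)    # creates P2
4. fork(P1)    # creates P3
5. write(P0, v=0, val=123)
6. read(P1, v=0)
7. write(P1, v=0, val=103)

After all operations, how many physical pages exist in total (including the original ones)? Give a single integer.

Answer: 5

Derivation:
Op 1: fork(P0) -> P1. 2 ppages; refcounts: pp0:2 pp1:2
Op 2: write(P0, v1, 121). refcount(pp1)=2>1 -> COPY to pp2. 3 ppages; refcounts: pp0:2 pp1:1 pp2:1
Op 3: fork(P0) -> P2. 3 ppages; refcounts: pp0:3 pp1:1 pp2:2
Op 4: fork(P1) -> P3. 3 ppages; refcounts: pp0:4 pp1:2 pp2:2
Op 5: write(P0, v0, 123). refcount(pp0)=4>1 -> COPY to pp3. 4 ppages; refcounts: pp0:3 pp1:2 pp2:2 pp3:1
Op 6: read(P1, v0) -> 20. No state change.
Op 7: write(P1, v0, 103). refcount(pp0)=3>1 -> COPY to pp4. 5 ppages; refcounts: pp0:2 pp1:2 pp2:2 pp3:1 pp4:1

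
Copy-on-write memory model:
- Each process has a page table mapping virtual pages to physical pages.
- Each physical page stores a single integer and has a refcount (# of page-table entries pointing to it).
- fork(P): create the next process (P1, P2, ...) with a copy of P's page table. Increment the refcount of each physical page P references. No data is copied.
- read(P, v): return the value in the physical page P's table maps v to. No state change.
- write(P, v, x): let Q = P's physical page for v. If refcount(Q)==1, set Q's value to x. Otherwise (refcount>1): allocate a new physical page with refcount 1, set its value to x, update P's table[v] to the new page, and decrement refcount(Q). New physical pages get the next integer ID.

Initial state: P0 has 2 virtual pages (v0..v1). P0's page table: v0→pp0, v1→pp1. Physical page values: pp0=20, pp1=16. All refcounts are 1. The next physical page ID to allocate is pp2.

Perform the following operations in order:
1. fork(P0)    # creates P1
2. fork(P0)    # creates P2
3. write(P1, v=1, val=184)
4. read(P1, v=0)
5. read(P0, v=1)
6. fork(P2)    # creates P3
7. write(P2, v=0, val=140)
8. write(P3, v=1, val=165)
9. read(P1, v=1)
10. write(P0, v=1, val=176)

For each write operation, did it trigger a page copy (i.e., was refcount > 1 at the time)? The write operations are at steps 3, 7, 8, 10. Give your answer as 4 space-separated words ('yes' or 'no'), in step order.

Op 1: fork(P0) -> P1. 2 ppages; refcounts: pp0:2 pp1:2
Op 2: fork(P0) -> P2. 2 ppages; refcounts: pp0:3 pp1:3
Op 3: write(P1, v1, 184). refcount(pp1)=3>1 -> COPY to pp2. 3 ppages; refcounts: pp0:3 pp1:2 pp2:1
Op 4: read(P1, v0) -> 20. No state change.
Op 5: read(P0, v1) -> 16. No state change.
Op 6: fork(P2) -> P3. 3 ppages; refcounts: pp0:4 pp1:3 pp2:1
Op 7: write(P2, v0, 140). refcount(pp0)=4>1 -> COPY to pp3. 4 ppages; refcounts: pp0:3 pp1:3 pp2:1 pp3:1
Op 8: write(P3, v1, 165). refcount(pp1)=3>1 -> COPY to pp4. 5 ppages; refcounts: pp0:3 pp1:2 pp2:1 pp3:1 pp4:1
Op 9: read(P1, v1) -> 184. No state change.
Op 10: write(P0, v1, 176). refcount(pp1)=2>1 -> COPY to pp5. 6 ppages; refcounts: pp0:3 pp1:1 pp2:1 pp3:1 pp4:1 pp5:1

yes yes yes yes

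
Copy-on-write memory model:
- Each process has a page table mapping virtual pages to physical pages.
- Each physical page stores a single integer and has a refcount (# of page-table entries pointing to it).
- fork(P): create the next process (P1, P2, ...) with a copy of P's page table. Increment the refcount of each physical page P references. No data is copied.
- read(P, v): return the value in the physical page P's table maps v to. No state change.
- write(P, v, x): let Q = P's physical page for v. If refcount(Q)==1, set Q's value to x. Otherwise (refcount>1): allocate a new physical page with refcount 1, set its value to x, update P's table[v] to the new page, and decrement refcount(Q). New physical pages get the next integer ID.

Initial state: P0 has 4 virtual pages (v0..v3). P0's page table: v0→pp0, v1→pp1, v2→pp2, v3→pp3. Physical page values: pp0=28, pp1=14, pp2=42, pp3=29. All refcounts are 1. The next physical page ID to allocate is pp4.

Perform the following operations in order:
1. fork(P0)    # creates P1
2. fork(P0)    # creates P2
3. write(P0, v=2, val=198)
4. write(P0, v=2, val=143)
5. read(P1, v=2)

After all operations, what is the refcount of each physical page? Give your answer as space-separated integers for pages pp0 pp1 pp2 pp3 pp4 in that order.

Answer: 3 3 2 3 1

Derivation:
Op 1: fork(P0) -> P1. 4 ppages; refcounts: pp0:2 pp1:2 pp2:2 pp3:2
Op 2: fork(P0) -> P2. 4 ppages; refcounts: pp0:3 pp1:3 pp2:3 pp3:3
Op 3: write(P0, v2, 198). refcount(pp2)=3>1 -> COPY to pp4. 5 ppages; refcounts: pp0:3 pp1:3 pp2:2 pp3:3 pp4:1
Op 4: write(P0, v2, 143). refcount(pp4)=1 -> write in place. 5 ppages; refcounts: pp0:3 pp1:3 pp2:2 pp3:3 pp4:1
Op 5: read(P1, v2) -> 42. No state change.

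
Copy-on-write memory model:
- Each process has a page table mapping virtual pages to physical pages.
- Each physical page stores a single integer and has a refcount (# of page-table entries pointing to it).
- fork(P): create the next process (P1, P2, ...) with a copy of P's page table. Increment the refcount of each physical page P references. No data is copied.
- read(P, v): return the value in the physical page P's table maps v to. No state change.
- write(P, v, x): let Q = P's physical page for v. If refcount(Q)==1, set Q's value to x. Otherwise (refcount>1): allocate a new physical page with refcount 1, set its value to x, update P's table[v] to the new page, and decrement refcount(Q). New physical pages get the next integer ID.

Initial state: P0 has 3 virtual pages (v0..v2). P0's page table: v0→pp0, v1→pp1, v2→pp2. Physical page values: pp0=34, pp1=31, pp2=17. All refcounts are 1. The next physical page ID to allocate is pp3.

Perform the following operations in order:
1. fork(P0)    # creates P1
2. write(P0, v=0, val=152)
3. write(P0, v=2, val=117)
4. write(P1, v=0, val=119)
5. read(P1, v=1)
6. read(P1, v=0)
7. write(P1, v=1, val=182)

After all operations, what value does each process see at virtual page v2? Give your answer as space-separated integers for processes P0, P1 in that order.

Answer: 117 17

Derivation:
Op 1: fork(P0) -> P1. 3 ppages; refcounts: pp0:2 pp1:2 pp2:2
Op 2: write(P0, v0, 152). refcount(pp0)=2>1 -> COPY to pp3. 4 ppages; refcounts: pp0:1 pp1:2 pp2:2 pp3:1
Op 3: write(P0, v2, 117). refcount(pp2)=2>1 -> COPY to pp4. 5 ppages; refcounts: pp0:1 pp1:2 pp2:1 pp3:1 pp4:1
Op 4: write(P1, v0, 119). refcount(pp0)=1 -> write in place. 5 ppages; refcounts: pp0:1 pp1:2 pp2:1 pp3:1 pp4:1
Op 5: read(P1, v1) -> 31. No state change.
Op 6: read(P1, v0) -> 119. No state change.
Op 7: write(P1, v1, 182). refcount(pp1)=2>1 -> COPY to pp5. 6 ppages; refcounts: pp0:1 pp1:1 pp2:1 pp3:1 pp4:1 pp5:1
P0: v2 -> pp4 = 117
P1: v2 -> pp2 = 17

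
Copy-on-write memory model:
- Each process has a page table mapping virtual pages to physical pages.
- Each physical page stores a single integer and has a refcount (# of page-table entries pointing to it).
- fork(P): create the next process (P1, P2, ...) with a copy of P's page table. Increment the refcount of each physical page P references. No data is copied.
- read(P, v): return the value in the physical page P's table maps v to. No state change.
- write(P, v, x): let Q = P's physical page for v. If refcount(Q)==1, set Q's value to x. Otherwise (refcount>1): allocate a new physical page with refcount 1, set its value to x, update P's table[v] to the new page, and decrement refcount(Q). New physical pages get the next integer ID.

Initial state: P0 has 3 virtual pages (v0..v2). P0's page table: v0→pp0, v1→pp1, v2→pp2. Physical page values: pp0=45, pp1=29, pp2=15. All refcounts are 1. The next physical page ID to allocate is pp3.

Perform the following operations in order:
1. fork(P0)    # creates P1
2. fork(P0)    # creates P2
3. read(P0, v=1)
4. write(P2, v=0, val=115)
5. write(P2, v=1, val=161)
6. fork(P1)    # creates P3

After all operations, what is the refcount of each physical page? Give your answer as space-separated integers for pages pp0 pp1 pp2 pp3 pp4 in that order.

Op 1: fork(P0) -> P1. 3 ppages; refcounts: pp0:2 pp1:2 pp2:2
Op 2: fork(P0) -> P2. 3 ppages; refcounts: pp0:3 pp1:3 pp2:3
Op 3: read(P0, v1) -> 29. No state change.
Op 4: write(P2, v0, 115). refcount(pp0)=3>1 -> COPY to pp3. 4 ppages; refcounts: pp0:2 pp1:3 pp2:3 pp3:1
Op 5: write(P2, v1, 161). refcount(pp1)=3>1 -> COPY to pp4. 5 ppages; refcounts: pp0:2 pp1:2 pp2:3 pp3:1 pp4:1
Op 6: fork(P1) -> P3. 5 ppages; refcounts: pp0:3 pp1:3 pp2:4 pp3:1 pp4:1

Answer: 3 3 4 1 1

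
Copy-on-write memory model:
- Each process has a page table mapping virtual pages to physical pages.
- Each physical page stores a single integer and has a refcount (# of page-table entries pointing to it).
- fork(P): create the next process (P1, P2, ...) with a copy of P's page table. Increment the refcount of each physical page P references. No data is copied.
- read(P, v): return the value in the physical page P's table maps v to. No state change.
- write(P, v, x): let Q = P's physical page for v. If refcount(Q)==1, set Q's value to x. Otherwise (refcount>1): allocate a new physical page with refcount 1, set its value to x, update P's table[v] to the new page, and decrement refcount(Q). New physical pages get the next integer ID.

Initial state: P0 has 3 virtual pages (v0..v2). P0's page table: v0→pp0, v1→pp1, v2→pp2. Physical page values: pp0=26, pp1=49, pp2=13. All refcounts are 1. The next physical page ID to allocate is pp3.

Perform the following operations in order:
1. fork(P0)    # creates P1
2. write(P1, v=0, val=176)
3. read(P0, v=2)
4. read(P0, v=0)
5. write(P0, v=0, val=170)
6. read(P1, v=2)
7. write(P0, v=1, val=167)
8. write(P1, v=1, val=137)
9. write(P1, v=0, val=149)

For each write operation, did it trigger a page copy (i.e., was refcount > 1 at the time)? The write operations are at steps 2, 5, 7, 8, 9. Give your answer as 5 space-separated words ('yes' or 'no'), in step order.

Op 1: fork(P0) -> P1. 3 ppages; refcounts: pp0:2 pp1:2 pp2:2
Op 2: write(P1, v0, 176). refcount(pp0)=2>1 -> COPY to pp3. 4 ppages; refcounts: pp0:1 pp1:2 pp2:2 pp3:1
Op 3: read(P0, v2) -> 13. No state change.
Op 4: read(P0, v0) -> 26. No state change.
Op 5: write(P0, v0, 170). refcount(pp0)=1 -> write in place. 4 ppages; refcounts: pp0:1 pp1:2 pp2:2 pp3:1
Op 6: read(P1, v2) -> 13. No state change.
Op 7: write(P0, v1, 167). refcount(pp1)=2>1 -> COPY to pp4. 5 ppages; refcounts: pp0:1 pp1:1 pp2:2 pp3:1 pp4:1
Op 8: write(P1, v1, 137). refcount(pp1)=1 -> write in place. 5 ppages; refcounts: pp0:1 pp1:1 pp2:2 pp3:1 pp4:1
Op 9: write(P1, v0, 149). refcount(pp3)=1 -> write in place. 5 ppages; refcounts: pp0:1 pp1:1 pp2:2 pp3:1 pp4:1

yes no yes no no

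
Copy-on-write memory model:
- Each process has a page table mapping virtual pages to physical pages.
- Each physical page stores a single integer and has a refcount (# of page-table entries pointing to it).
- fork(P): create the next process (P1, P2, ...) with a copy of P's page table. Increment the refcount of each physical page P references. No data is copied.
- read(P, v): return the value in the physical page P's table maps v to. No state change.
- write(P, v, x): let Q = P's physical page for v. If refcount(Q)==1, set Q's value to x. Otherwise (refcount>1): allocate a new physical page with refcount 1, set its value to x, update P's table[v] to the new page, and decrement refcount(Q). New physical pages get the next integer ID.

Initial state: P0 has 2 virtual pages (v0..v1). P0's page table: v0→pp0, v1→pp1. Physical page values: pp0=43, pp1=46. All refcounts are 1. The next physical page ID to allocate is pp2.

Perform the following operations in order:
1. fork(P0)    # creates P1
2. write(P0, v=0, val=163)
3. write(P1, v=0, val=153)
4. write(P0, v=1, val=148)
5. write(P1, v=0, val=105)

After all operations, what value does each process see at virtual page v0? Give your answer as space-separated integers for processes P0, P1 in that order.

Op 1: fork(P0) -> P1. 2 ppages; refcounts: pp0:2 pp1:2
Op 2: write(P0, v0, 163). refcount(pp0)=2>1 -> COPY to pp2. 3 ppages; refcounts: pp0:1 pp1:2 pp2:1
Op 3: write(P1, v0, 153). refcount(pp0)=1 -> write in place. 3 ppages; refcounts: pp0:1 pp1:2 pp2:1
Op 4: write(P0, v1, 148). refcount(pp1)=2>1 -> COPY to pp3. 4 ppages; refcounts: pp0:1 pp1:1 pp2:1 pp3:1
Op 5: write(P1, v0, 105). refcount(pp0)=1 -> write in place. 4 ppages; refcounts: pp0:1 pp1:1 pp2:1 pp3:1
P0: v0 -> pp2 = 163
P1: v0 -> pp0 = 105

Answer: 163 105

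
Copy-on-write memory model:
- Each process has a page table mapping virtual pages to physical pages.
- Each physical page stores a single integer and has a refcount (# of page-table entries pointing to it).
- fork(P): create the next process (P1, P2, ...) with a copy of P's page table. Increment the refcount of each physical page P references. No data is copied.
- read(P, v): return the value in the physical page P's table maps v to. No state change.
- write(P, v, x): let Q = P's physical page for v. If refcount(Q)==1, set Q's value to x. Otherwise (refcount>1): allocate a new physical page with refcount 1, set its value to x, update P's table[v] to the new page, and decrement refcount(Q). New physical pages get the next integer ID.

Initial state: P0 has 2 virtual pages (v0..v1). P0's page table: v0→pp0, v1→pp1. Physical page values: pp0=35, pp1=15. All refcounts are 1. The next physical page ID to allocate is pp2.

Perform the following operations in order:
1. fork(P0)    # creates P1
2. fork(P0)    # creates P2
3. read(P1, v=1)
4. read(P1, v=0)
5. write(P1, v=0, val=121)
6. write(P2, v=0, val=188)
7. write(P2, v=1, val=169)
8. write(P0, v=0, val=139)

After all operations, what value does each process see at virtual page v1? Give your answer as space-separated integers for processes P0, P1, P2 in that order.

Op 1: fork(P0) -> P1. 2 ppages; refcounts: pp0:2 pp1:2
Op 2: fork(P0) -> P2. 2 ppages; refcounts: pp0:3 pp1:3
Op 3: read(P1, v1) -> 15. No state change.
Op 4: read(P1, v0) -> 35. No state change.
Op 5: write(P1, v0, 121). refcount(pp0)=3>1 -> COPY to pp2. 3 ppages; refcounts: pp0:2 pp1:3 pp2:1
Op 6: write(P2, v0, 188). refcount(pp0)=2>1 -> COPY to pp3. 4 ppages; refcounts: pp0:1 pp1:3 pp2:1 pp3:1
Op 7: write(P2, v1, 169). refcount(pp1)=3>1 -> COPY to pp4. 5 ppages; refcounts: pp0:1 pp1:2 pp2:1 pp3:1 pp4:1
Op 8: write(P0, v0, 139). refcount(pp0)=1 -> write in place. 5 ppages; refcounts: pp0:1 pp1:2 pp2:1 pp3:1 pp4:1
P0: v1 -> pp1 = 15
P1: v1 -> pp1 = 15
P2: v1 -> pp4 = 169

Answer: 15 15 169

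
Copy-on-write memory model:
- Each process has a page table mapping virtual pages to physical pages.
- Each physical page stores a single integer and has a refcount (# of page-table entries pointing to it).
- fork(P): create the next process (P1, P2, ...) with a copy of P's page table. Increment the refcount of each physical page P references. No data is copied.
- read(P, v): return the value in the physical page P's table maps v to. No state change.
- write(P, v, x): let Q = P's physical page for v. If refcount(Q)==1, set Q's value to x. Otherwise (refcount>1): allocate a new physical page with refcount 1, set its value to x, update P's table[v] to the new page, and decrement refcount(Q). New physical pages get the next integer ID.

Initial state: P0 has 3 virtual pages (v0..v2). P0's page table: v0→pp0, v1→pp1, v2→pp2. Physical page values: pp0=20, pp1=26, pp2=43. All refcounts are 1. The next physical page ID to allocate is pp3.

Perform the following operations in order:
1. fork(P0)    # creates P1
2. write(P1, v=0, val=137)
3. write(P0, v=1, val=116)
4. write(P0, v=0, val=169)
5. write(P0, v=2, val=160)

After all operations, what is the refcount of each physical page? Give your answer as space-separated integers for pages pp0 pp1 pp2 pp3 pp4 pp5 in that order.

Answer: 1 1 1 1 1 1

Derivation:
Op 1: fork(P0) -> P1. 3 ppages; refcounts: pp0:2 pp1:2 pp2:2
Op 2: write(P1, v0, 137). refcount(pp0)=2>1 -> COPY to pp3. 4 ppages; refcounts: pp0:1 pp1:2 pp2:2 pp3:1
Op 3: write(P0, v1, 116). refcount(pp1)=2>1 -> COPY to pp4. 5 ppages; refcounts: pp0:1 pp1:1 pp2:2 pp3:1 pp4:1
Op 4: write(P0, v0, 169). refcount(pp0)=1 -> write in place. 5 ppages; refcounts: pp0:1 pp1:1 pp2:2 pp3:1 pp4:1
Op 5: write(P0, v2, 160). refcount(pp2)=2>1 -> COPY to pp5. 6 ppages; refcounts: pp0:1 pp1:1 pp2:1 pp3:1 pp4:1 pp5:1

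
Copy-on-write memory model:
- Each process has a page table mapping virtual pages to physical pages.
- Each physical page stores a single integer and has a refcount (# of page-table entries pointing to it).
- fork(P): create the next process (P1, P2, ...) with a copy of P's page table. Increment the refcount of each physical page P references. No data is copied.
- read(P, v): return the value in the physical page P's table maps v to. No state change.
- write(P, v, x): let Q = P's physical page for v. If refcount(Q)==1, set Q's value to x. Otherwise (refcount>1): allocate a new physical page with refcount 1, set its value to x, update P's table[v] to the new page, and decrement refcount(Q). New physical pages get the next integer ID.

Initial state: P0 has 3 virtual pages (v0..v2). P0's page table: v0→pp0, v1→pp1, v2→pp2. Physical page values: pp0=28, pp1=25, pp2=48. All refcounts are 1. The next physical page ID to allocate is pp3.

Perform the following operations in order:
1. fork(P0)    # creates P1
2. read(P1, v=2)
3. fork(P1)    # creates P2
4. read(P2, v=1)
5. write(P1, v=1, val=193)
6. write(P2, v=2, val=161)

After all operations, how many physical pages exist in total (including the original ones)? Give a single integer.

Op 1: fork(P0) -> P1. 3 ppages; refcounts: pp0:2 pp1:2 pp2:2
Op 2: read(P1, v2) -> 48. No state change.
Op 3: fork(P1) -> P2. 3 ppages; refcounts: pp0:3 pp1:3 pp2:3
Op 4: read(P2, v1) -> 25. No state change.
Op 5: write(P1, v1, 193). refcount(pp1)=3>1 -> COPY to pp3. 4 ppages; refcounts: pp0:3 pp1:2 pp2:3 pp3:1
Op 6: write(P2, v2, 161). refcount(pp2)=3>1 -> COPY to pp4. 5 ppages; refcounts: pp0:3 pp1:2 pp2:2 pp3:1 pp4:1

Answer: 5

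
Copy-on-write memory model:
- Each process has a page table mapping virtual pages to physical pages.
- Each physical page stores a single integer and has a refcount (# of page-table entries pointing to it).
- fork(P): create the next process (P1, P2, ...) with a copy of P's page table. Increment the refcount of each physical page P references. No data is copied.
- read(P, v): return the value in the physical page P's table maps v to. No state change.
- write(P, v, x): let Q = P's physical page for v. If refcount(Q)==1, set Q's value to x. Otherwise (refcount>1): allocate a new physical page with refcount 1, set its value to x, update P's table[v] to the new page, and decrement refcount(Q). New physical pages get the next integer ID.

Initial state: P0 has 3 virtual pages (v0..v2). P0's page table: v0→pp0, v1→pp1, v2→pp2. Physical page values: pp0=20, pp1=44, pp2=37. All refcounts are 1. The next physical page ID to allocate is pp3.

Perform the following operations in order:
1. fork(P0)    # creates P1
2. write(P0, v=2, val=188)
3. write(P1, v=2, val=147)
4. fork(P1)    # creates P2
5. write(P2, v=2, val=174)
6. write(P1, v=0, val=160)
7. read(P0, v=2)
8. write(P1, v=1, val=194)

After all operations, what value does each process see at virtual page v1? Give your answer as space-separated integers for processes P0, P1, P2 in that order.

Answer: 44 194 44

Derivation:
Op 1: fork(P0) -> P1. 3 ppages; refcounts: pp0:2 pp1:2 pp2:2
Op 2: write(P0, v2, 188). refcount(pp2)=2>1 -> COPY to pp3. 4 ppages; refcounts: pp0:2 pp1:2 pp2:1 pp3:1
Op 3: write(P1, v2, 147). refcount(pp2)=1 -> write in place. 4 ppages; refcounts: pp0:2 pp1:2 pp2:1 pp3:1
Op 4: fork(P1) -> P2. 4 ppages; refcounts: pp0:3 pp1:3 pp2:2 pp3:1
Op 5: write(P2, v2, 174). refcount(pp2)=2>1 -> COPY to pp4. 5 ppages; refcounts: pp0:3 pp1:3 pp2:1 pp3:1 pp4:1
Op 6: write(P1, v0, 160). refcount(pp0)=3>1 -> COPY to pp5. 6 ppages; refcounts: pp0:2 pp1:3 pp2:1 pp3:1 pp4:1 pp5:1
Op 7: read(P0, v2) -> 188. No state change.
Op 8: write(P1, v1, 194). refcount(pp1)=3>1 -> COPY to pp6. 7 ppages; refcounts: pp0:2 pp1:2 pp2:1 pp3:1 pp4:1 pp5:1 pp6:1
P0: v1 -> pp1 = 44
P1: v1 -> pp6 = 194
P2: v1 -> pp1 = 44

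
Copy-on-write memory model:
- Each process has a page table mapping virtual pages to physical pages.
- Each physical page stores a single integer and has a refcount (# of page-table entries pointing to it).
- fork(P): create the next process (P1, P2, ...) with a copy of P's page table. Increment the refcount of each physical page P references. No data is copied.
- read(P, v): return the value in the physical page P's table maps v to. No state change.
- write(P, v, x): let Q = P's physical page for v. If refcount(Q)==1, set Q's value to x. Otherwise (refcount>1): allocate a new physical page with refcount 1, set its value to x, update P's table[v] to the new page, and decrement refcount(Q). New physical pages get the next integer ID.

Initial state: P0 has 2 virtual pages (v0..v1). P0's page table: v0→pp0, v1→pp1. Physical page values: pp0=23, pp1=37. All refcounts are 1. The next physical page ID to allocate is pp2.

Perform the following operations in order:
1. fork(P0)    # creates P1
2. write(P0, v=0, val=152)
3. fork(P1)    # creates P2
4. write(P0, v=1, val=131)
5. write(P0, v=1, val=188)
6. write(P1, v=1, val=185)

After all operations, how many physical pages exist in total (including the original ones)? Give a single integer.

Op 1: fork(P0) -> P1. 2 ppages; refcounts: pp0:2 pp1:2
Op 2: write(P0, v0, 152). refcount(pp0)=2>1 -> COPY to pp2. 3 ppages; refcounts: pp0:1 pp1:2 pp2:1
Op 3: fork(P1) -> P2. 3 ppages; refcounts: pp0:2 pp1:3 pp2:1
Op 4: write(P0, v1, 131). refcount(pp1)=3>1 -> COPY to pp3. 4 ppages; refcounts: pp0:2 pp1:2 pp2:1 pp3:1
Op 5: write(P0, v1, 188). refcount(pp3)=1 -> write in place. 4 ppages; refcounts: pp0:2 pp1:2 pp2:1 pp3:1
Op 6: write(P1, v1, 185). refcount(pp1)=2>1 -> COPY to pp4. 5 ppages; refcounts: pp0:2 pp1:1 pp2:1 pp3:1 pp4:1

Answer: 5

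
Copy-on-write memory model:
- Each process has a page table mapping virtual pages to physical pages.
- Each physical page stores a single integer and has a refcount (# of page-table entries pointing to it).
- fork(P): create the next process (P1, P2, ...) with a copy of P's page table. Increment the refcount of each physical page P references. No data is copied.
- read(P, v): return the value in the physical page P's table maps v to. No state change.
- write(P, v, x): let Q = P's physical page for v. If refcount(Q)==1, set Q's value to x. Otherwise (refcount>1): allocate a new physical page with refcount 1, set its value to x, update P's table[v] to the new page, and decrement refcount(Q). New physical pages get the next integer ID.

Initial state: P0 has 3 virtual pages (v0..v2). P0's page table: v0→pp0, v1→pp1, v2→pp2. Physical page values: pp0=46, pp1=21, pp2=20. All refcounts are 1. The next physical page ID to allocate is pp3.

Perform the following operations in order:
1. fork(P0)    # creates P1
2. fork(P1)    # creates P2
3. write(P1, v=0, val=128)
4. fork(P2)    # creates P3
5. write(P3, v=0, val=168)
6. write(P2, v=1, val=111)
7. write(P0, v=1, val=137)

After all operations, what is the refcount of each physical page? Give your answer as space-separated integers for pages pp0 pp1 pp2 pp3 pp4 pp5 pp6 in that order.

Answer: 2 2 4 1 1 1 1

Derivation:
Op 1: fork(P0) -> P1. 3 ppages; refcounts: pp0:2 pp1:2 pp2:2
Op 2: fork(P1) -> P2. 3 ppages; refcounts: pp0:3 pp1:3 pp2:3
Op 3: write(P1, v0, 128). refcount(pp0)=3>1 -> COPY to pp3. 4 ppages; refcounts: pp0:2 pp1:3 pp2:3 pp3:1
Op 4: fork(P2) -> P3. 4 ppages; refcounts: pp0:3 pp1:4 pp2:4 pp3:1
Op 5: write(P3, v0, 168). refcount(pp0)=3>1 -> COPY to pp4. 5 ppages; refcounts: pp0:2 pp1:4 pp2:4 pp3:1 pp4:1
Op 6: write(P2, v1, 111). refcount(pp1)=4>1 -> COPY to pp5. 6 ppages; refcounts: pp0:2 pp1:3 pp2:4 pp3:1 pp4:1 pp5:1
Op 7: write(P0, v1, 137). refcount(pp1)=3>1 -> COPY to pp6. 7 ppages; refcounts: pp0:2 pp1:2 pp2:4 pp3:1 pp4:1 pp5:1 pp6:1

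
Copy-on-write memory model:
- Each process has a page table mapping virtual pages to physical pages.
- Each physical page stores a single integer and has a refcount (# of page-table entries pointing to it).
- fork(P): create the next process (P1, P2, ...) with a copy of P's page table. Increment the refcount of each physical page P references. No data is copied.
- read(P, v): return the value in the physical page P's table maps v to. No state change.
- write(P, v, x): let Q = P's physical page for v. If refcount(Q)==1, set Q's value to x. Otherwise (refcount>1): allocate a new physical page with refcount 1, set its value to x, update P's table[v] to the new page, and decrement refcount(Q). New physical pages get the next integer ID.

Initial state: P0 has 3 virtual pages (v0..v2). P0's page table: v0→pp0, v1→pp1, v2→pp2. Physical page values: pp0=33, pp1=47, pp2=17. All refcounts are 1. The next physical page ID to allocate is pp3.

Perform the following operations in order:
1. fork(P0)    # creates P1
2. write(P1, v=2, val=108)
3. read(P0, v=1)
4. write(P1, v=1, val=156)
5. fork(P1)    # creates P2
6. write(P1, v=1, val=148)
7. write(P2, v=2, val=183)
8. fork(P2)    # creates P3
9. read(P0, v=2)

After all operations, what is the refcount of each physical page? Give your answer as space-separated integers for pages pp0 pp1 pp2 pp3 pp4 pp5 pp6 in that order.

Op 1: fork(P0) -> P1. 3 ppages; refcounts: pp0:2 pp1:2 pp2:2
Op 2: write(P1, v2, 108). refcount(pp2)=2>1 -> COPY to pp3. 4 ppages; refcounts: pp0:2 pp1:2 pp2:1 pp3:1
Op 3: read(P0, v1) -> 47. No state change.
Op 4: write(P1, v1, 156). refcount(pp1)=2>1 -> COPY to pp4. 5 ppages; refcounts: pp0:2 pp1:1 pp2:1 pp3:1 pp4:1
Op 5: fork(P1) -> P2. 5 ppages; refcounts: pp0:3 pp1:1 pp2:1 pp3:2 pp4:2
Op 6: write(P1, v1, 148). refcount(pp4)=2>1 -> COPY to pp5. 6 ppages; refcounts: pp0:3 pp1:1 pp2:1 pp3:2 pp4:1 pp5:1
Op 7: write(P2, v2, 183). refcount(pp3)=2>1 -> COPY to pp6. 7 ppages; refcounts: pp0:3 pp1:1 pp2:1 pp3:1 pp4:1 pp5:1 pp6:1
Op 8: fork(P2) -> P3. 7 ppages; refcounts: pp0:4 pp1:1 pp2:1 pp3:1 pp4:2 pp5:1 pp6:2
Op 9: read(P0, v2) -> 17. No state change.

Answer: 4 1 1 1 2 1 2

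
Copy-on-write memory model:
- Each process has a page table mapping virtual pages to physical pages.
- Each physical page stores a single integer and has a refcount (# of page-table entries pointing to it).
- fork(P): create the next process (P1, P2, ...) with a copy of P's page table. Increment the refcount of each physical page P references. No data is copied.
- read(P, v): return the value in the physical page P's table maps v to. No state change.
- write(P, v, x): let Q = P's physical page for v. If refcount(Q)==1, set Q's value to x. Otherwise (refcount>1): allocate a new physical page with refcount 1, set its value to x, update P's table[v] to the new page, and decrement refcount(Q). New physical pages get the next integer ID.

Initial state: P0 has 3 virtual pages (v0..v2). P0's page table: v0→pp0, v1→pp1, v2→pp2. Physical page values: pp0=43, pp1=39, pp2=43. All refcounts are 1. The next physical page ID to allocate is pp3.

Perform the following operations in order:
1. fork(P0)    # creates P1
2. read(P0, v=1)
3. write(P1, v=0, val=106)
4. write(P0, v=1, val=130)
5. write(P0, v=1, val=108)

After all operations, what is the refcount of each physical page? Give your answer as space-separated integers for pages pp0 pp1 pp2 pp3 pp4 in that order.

Answer: 1 1 2 1 1

Derivation:
Op 1: fork(P0) -> P1. 3 ppages; refcounts: pp0:2 pp1:2 pp2:2
Op 2: read(P0, v1) -> 39. No state change.
Op 3: write(P1, v0, 106). refcount(pp0)=2>1 -> COPY to pp3. 4 ppages; refcounts: pp0:1 pp1:2 pp2:2 pp3:1
Op 4: write(P0, v1, 130). refcount(pp1)=2>1 -> COPY to pp4. 5 ppages; refcounts: pp0:1 pp1:1 pp2:2 pp3:1 pp4:1
Op 5: write(P0, v1, 108). refcount(pp4)=1 -> write in place. 5 ppages; refcounts: pp0:1 pp1:1 pp2:2 pp3:1 pp4:1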